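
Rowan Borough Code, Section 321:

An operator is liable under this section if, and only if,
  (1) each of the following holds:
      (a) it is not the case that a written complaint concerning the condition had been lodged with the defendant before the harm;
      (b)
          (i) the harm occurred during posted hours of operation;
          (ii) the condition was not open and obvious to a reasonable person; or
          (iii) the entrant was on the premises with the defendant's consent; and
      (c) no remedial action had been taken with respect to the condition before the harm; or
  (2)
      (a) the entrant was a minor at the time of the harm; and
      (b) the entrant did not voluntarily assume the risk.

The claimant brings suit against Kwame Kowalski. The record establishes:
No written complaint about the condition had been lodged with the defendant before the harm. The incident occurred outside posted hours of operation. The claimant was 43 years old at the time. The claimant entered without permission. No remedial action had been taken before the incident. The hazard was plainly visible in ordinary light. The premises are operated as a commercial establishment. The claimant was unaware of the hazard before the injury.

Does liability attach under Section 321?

(a) not (complaint lodged) — holds.
(i) during posted hours — not met.
(ii) not open/obvious — fails.
(iii) consent to enter — not satisfied.
So (b) is not satisfied (F OR F OR F).
(c) no remedial action — met.
So (1) is not satisfied (T AND F AND T).
(a) entrant a minor — fails.
(b) no assumed risk — holds.
So (2) is not satisfied (F AND T).
So Overall is not satisfied (F OR F).

No — not liable.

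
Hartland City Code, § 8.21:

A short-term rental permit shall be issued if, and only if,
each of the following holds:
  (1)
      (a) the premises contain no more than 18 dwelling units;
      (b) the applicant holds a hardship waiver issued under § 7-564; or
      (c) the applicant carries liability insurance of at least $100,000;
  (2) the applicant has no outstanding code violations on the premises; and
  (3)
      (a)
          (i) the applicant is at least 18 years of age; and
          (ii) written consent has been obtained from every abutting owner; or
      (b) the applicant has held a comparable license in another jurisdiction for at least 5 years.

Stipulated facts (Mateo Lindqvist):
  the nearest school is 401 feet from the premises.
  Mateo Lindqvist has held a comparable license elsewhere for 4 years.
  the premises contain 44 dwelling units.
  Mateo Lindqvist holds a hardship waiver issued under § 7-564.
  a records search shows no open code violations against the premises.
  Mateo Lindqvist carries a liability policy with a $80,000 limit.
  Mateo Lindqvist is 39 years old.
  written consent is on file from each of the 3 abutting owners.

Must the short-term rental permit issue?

Yes — granted.

(a) ≤ 18 units — not satisfied.
(b) hardship waiver — holds.
(c) insurance ≥ $100,000 — not met.
(1) = F OR T OR F = true.
(2) no code violations — met.
(i) age ≥ 18 — satisfied.
(ii) all abutters consent — satisfied.
(a): T AND T → true.
(b) prior license ≥ 5 yr — fails.
(3) = T OR F = true.
Overall: T AND T AND T → true.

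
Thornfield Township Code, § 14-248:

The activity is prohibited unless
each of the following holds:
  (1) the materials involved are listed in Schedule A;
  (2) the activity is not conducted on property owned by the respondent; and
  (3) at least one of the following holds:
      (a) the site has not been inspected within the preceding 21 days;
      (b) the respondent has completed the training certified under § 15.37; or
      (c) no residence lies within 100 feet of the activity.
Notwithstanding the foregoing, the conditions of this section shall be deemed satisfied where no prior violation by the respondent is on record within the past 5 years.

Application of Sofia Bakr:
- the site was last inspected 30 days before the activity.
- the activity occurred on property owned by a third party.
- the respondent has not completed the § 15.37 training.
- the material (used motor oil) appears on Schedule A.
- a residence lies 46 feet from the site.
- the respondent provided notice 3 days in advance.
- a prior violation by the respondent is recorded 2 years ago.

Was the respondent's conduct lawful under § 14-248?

(1) Schedule A material — holds.
(2) not (own property) — satisfied.
(a) not (site inspected) — met.
(b) training certified — not met.
(c) no residence in 100 ft — not met.
So (3) is satisfied (T OR F OR F).
So Overall is satisfied (T AND T AND T).
Exception (no prior violation) — not satisfied.
Result: main true OR exception false → true.

Yes — lawful.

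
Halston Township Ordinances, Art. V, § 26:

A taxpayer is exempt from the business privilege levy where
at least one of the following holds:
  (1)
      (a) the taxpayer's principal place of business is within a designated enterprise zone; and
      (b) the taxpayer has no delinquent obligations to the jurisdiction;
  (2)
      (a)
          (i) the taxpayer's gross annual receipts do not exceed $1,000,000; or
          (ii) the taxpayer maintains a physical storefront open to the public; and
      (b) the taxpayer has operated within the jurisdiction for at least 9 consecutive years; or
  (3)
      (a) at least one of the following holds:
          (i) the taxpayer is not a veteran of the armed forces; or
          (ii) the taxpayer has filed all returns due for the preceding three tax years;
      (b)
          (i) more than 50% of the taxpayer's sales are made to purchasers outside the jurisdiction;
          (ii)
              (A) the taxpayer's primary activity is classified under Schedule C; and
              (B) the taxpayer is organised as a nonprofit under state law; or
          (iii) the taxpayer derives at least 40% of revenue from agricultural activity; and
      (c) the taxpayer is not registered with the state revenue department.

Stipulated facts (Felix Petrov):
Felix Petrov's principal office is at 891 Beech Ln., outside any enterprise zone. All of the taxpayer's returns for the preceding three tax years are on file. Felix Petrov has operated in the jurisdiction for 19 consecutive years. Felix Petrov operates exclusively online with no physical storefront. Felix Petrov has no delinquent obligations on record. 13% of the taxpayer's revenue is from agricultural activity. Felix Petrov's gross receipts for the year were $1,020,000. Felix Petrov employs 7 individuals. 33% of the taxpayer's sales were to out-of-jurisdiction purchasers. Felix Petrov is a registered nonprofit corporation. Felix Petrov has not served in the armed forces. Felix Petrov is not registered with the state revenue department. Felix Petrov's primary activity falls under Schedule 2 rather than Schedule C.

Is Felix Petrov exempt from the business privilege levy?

(a) in enterprise zone — fails.
(b) no delinquency — satisfied.
(1) = F AND T = false.
(i) receipts ≤ $1,000,000 — not satisfied.
(ii) has storefront — not satisfied.
So (a) is not satisfied (F OR F).
(b) ≥ 9 yrs in jurisdiction — satisfied.
(2): F AND T → false.
(i) not (veteran) — satisfied.
(ii) returns current — holds.
(a) = T OR T = true.
(i) >50% out-of-jur. sales — fails.
(A) Schedule C activity — not satisfied.
(B) nonprofit — satisfied.
(ii) = F AND T = false.
(iii) ≥40% agricultural — not satisfied.
(b) = F OR F OR F = false.
(c) not (state-registered) — holds.
(3): T AND F AND T → false.
Overall: F OR F OR F → false.

No — not exempt.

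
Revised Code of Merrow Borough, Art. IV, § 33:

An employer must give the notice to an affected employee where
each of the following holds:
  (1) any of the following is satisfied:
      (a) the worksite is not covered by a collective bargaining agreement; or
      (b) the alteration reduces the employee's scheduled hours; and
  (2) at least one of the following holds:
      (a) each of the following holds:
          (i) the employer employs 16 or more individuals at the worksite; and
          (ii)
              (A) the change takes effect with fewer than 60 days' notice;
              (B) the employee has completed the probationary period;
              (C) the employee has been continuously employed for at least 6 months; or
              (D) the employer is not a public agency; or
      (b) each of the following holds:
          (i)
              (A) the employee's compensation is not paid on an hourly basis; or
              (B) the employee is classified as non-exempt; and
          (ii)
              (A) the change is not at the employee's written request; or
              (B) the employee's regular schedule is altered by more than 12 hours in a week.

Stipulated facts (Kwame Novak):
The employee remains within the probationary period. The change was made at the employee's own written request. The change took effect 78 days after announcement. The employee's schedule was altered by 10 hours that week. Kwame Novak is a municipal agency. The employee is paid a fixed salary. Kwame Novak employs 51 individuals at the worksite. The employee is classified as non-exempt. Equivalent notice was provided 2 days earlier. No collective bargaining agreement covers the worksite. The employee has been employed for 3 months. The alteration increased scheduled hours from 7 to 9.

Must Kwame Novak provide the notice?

No — not required.

(a) no CBA — satisfied.
(b) hours reduced — not satisfied.
(1) = T OR F = true.
(i) ≥ 16 at site — holds.
(A) < 60 days' notice — not met.
(B) past probation — not met.
(C) tenure ≥ 6 mo. — fails.
(D) not (public agency) — not met.
(ii): F OR F OR F OR F → false.
(a) = T AND F = false.
(A) not (hourly-paid) — met.
(B) non-exempt — holds.
(i) = T OR T = true.
(A) not employee-requested — not met.
(B) schedule shift > 12h — fails.
So (ii) is not satisfied (F OR F).
(b) = T AND F = false.
(2): F OR F → false.
Overall = T AND F = false.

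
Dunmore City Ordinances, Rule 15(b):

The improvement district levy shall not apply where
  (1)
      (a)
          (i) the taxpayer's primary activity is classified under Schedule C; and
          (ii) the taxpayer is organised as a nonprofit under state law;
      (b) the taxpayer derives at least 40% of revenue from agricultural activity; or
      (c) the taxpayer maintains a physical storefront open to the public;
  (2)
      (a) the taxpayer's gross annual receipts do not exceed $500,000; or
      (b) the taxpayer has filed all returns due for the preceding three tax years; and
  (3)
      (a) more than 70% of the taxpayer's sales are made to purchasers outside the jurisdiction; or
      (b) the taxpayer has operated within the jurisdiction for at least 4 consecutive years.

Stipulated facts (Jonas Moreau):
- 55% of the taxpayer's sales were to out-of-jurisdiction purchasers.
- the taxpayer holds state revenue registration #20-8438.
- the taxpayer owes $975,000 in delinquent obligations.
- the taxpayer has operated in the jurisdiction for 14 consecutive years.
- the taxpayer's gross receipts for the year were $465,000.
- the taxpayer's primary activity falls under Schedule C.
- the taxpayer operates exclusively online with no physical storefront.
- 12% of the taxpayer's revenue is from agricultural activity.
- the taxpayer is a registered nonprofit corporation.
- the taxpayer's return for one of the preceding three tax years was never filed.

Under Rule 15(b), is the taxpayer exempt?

(i) Schedule C activity — met.
(ii) nonprofit — holds.
(a): T AND T → true.
(b) ≥40% agricultural — fails.
(c) has storefront — fails.
(1): T OR F OR F → true.
(a) receipts ≤ $500,000 — met.
(b) returns current — fails.
So (2) is satisfied (T OR F).
(a) >70% out-of-jur. sales — not satisfied.
(b) ≥ 4 yrs in jurisdiction — holds.
So (3) is satisfied (F OR T).
Overall: T AND T AND T → true.

Yes — exempt.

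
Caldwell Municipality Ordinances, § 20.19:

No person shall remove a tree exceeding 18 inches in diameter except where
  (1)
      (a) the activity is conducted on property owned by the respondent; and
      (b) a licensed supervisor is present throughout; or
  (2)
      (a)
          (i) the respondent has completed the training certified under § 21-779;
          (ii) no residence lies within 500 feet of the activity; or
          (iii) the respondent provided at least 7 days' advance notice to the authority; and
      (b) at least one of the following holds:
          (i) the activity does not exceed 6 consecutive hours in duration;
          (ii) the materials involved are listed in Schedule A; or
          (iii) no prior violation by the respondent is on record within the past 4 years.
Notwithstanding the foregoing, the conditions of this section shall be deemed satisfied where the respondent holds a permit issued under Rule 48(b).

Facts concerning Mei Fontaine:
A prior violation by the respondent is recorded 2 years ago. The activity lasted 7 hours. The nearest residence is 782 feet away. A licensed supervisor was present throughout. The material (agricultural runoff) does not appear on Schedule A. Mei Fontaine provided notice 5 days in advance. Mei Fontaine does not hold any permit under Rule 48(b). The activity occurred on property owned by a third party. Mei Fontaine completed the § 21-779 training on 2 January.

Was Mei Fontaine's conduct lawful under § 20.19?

No — unlawful.

(a) own property — not satisfied.
(b) supervisor present — satisfied.
(1): F AND T → false.
(i) training certified — holds.
(ii) no residence in 500 ft — met.
(iii) ≥7 days' notice — fails.
So (a) is satisfied (T OR T OR F).
(i) ≤ 6 hrs duration — fails.
(ii) Schedule A material — fails.
(iii) no prior violation — not satisfied.
(b) = F OR F OR F = false.
So (2) is not satisfied (T AND F).
Overall = F OR F = false.
Exception (holds permit) — not satisfied.
Result: main false OR exception false → false.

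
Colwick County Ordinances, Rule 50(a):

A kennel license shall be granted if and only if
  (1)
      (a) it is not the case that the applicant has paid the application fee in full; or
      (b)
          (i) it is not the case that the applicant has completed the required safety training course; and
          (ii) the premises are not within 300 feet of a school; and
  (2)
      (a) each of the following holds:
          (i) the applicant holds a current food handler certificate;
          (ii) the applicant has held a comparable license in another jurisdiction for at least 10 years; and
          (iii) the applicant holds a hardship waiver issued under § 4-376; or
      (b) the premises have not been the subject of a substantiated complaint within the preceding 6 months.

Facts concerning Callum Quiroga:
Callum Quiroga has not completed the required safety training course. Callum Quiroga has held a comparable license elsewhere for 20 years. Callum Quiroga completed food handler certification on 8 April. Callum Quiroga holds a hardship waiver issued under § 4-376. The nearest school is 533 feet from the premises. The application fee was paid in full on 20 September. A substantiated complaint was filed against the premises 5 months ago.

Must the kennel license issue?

Yes — granted.

(a) not (fee paid) — not met.
(i) not (safety training) — satisfied.
(ii) ≥300 ft from school — met.
So (b) is satisfied (T AND T).
(1) = F OR T = true.
(i) food handler cert. — met.
(ii) prior license ≥ 10 yr — satisfied.
(iii) hardship waiver — satisfied.
(a) = T AND T AND T = true.
(b) no complaint in 6 mo. — fails.
(2): T OR F → true.
Overall: T AND T → true.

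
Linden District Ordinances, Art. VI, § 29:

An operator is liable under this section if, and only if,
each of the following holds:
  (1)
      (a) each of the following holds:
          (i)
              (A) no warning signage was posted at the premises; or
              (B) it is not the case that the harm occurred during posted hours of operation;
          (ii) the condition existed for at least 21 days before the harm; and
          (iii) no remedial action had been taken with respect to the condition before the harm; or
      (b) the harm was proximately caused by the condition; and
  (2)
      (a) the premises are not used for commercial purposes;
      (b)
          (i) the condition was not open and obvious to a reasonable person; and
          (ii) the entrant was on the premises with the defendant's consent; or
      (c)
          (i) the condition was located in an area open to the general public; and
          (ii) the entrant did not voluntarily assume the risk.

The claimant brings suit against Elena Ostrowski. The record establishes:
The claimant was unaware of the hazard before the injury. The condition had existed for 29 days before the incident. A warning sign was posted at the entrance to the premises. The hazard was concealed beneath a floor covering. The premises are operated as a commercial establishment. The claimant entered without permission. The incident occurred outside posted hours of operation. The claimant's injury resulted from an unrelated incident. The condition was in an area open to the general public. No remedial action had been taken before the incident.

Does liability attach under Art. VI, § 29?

Yes — liable.

(A) no signage posted — fails.
(B) not (during posted hours) — satisfied.
(i): F OR T → true.
(ii) condition ≥21 days old — holds.
(iii) no remedial action — satisfied.
(a): T AND T AND T → true.
(b) proximate cause — fails.
So (1) is satisfied (T OR F).
(a) not (commercial use) — not met.
(i) not open/obvious — satisfied.
(ii) consent to enter — not satisfied.
(b): T AND F → false.
(i) public area — met.
(ii) no assumed risk — satisfied.
(c): T AND T → true.
(2): F OR F OR T → true.
Overall = T AND T = true.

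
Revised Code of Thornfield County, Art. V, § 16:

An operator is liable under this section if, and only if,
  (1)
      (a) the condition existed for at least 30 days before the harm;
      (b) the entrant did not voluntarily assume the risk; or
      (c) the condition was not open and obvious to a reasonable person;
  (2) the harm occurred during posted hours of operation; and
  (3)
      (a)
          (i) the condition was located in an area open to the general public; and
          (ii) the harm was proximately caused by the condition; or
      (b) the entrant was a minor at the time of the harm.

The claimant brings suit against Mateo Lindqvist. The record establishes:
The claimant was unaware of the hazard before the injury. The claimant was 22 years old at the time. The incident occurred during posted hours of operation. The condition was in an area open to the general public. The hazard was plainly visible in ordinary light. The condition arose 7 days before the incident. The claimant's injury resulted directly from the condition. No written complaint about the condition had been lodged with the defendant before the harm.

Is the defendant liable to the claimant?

(a) condition ≥30 days old — fails.
(b) no assumed risk — holds.
(c) not open/obvious — not met.
So (1) is satisfied (F OR T OR F).
(2) during posted hours — holds.
(i) public area — holds.
(ii) proximate cause — satisfied.
So (a) is satisfied (T AND T).
(b) entrant a minor — fails.
(3) = T OR F = true.
Overall = T AND T AND T = true.

Yes — liable.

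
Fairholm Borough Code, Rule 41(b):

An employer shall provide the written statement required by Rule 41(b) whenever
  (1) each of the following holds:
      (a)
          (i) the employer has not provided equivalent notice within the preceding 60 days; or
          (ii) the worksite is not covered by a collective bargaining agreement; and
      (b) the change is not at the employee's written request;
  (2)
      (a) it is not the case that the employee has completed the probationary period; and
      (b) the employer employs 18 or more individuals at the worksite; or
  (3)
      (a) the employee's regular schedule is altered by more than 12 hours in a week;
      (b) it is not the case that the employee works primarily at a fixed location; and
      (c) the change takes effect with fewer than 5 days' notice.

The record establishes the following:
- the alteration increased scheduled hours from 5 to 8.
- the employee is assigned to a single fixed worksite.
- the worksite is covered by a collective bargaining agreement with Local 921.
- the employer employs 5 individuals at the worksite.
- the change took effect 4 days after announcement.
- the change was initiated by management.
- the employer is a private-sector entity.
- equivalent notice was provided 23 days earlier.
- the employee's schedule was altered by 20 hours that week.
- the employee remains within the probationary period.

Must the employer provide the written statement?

No — not required.

(i) no recent notice — not satisfied.
(ii) no CBA — not met.
(a) = F OR F = false.
(b) not employee-requested — holds.
So (1) is not satisfied (F AND T).
(a) not (past probation) — satisfied.
(b) ≥ 18 at site — not satisfied.
So (2) is not satisfied (T AND F).
(a) schedule shift > 12h — met.
(b) not (fixed location) — fails.
(c) < 5 days' notice — satisfied.
So (3) is not satisfied (T AND F AND T).
So Overall is not satisfied (F OR F OR F).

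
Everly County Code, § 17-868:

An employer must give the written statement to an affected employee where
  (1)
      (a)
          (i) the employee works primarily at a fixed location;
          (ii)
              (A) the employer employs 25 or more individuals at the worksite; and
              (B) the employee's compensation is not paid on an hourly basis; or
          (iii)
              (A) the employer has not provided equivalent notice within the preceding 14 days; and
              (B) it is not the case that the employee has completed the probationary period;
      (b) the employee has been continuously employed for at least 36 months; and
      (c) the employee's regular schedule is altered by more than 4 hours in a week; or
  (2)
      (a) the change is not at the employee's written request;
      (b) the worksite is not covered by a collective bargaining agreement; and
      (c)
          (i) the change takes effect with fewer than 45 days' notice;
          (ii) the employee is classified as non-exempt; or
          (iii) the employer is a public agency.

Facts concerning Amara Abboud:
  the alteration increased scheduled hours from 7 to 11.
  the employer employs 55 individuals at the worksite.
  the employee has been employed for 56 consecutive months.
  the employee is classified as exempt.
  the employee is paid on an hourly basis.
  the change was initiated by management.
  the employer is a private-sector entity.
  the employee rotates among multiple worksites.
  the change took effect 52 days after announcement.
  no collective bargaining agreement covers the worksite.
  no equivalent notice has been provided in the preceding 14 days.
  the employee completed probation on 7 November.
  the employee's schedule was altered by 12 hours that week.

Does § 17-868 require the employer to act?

No — not required.

(i) fixed location — not met.
(A) ≥ 25 at site — satisfied.
(B) not (hourly-paid) — not met.
So (ii) is not satisfied (T AND F).
(A) no recent notice — holds.
(B) not (past probation) — not satisfied.
So (iii) is not satisfied (T AND F).
So (a) is not satisfied (F OR F OR F).
(b) tenure ≥ 36 mo. — satisfied.
(c) schedule shift > 4h — met.
(1) = F AND T AND T = false.
(a) not employee-requested — holds.
(b) no CBA — met.
(i) < 45 days' notice — fails.
(ii) non-exempt — not met.
(iii) public agency — fails.
(c) = F OR F OR F = false.
(2) = T AND T AND F = false.
Overall = F OR F = false.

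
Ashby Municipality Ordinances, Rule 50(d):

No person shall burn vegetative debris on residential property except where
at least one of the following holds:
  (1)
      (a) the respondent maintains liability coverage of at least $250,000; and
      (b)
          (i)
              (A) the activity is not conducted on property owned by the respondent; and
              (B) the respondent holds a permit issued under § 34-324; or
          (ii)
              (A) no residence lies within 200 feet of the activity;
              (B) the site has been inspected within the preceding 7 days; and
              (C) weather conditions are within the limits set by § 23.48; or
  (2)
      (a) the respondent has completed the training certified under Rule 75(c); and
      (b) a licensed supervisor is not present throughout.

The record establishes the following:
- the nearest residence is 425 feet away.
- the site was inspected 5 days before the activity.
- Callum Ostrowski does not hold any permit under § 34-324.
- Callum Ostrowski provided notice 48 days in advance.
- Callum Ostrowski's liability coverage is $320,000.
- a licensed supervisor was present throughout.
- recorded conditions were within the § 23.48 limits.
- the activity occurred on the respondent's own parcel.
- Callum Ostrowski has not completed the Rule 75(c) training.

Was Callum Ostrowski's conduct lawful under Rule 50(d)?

Yes — lawful.

(a) coverage ≥ $250,000 — met.
(A) not (own property) — fails.
(B) holds permit — not satisfied.
So (i) is not satisfied (F AND F).
(A) no residence in 200 ft — met.
(B) site inspected — met.
(C) weather ok — satisfied.
So (ii) is satisfied (T AND T AND T).
(b) = F OR T = true.
So (1) is satisfied (T AND T).
(a) training certified — not satisfied.
(b) not (supervisor present) — fails.
(2): F AND F → false.
Overall = T OR F = true.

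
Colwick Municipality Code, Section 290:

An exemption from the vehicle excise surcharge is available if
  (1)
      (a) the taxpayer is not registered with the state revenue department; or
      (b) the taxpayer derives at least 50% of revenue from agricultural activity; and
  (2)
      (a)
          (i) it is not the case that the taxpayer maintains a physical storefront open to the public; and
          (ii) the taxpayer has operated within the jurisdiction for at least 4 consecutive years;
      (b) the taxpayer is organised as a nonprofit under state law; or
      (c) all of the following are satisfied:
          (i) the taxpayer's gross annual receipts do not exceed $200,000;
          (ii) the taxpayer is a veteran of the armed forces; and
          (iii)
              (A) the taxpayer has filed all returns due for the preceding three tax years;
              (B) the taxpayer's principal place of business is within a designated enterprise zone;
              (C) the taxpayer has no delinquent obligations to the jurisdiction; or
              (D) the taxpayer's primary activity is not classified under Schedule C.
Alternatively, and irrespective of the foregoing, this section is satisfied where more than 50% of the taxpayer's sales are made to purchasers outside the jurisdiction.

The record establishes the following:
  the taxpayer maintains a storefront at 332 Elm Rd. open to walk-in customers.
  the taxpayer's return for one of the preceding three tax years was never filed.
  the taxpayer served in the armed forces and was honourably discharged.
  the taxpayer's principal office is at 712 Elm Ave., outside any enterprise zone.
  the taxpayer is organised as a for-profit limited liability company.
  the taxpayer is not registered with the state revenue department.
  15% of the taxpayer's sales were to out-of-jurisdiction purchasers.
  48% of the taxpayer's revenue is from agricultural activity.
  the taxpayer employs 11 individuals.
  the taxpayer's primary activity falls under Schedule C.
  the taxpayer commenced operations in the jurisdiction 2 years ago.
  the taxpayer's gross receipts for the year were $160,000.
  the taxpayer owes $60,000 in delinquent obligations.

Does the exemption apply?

(a) not (state-registered) — met.
(b) ≥50% agricultural — not met.
So (1) is satisfied (T OR F).
(i) not (has storefront) — not met.
(ii) ≥ 4 yrs in jurisdiction — not satisfied.
(a) = F AND F = false.
(b) nonprofit — fails.
(i) receipts ≤ $200,000 — satisfied.
(ii) veteran — satisfied.
(A) returns current — not satisfied.
(B) in enterprise zone — not met.
(C) no delinquency — not met.
(D) not (Schedule C activity) — not met.
(iii): F OR F OR F OR F → false.
(c): T AND T AND F → false.
(2) = F OR F OR F = false.
Overall = T AND F = false.
Exception (>50% out-of-jur. sales) — not satisfied.
Result: main false OR exception false → false.

No — not exempt.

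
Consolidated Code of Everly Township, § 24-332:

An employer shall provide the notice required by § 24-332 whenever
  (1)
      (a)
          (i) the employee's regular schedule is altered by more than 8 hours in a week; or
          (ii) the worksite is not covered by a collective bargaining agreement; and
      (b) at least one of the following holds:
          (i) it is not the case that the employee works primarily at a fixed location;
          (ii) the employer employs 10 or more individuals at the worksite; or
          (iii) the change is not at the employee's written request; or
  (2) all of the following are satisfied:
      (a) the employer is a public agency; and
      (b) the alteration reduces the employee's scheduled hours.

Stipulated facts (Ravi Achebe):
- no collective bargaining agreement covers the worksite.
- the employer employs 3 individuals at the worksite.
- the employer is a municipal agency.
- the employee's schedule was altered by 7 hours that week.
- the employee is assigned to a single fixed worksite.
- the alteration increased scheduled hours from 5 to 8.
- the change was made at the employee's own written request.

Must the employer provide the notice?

(i) schedule shift > 8h — fails.
(ii) no CBA — met.
(a) = F OR T = true.
(i) not (fixed location) — not satisfied.
(ii) ≥ 10 at site — not met.
(iii) not employee-requested — not satisfied.
(b) = F OR F OR F = false.
(1): T AND F → false.
(a) public agency — satisfied.
(b) hours reduced — fails.
(2): T AND F → false.
Overall = F OR F = false.

No — not required.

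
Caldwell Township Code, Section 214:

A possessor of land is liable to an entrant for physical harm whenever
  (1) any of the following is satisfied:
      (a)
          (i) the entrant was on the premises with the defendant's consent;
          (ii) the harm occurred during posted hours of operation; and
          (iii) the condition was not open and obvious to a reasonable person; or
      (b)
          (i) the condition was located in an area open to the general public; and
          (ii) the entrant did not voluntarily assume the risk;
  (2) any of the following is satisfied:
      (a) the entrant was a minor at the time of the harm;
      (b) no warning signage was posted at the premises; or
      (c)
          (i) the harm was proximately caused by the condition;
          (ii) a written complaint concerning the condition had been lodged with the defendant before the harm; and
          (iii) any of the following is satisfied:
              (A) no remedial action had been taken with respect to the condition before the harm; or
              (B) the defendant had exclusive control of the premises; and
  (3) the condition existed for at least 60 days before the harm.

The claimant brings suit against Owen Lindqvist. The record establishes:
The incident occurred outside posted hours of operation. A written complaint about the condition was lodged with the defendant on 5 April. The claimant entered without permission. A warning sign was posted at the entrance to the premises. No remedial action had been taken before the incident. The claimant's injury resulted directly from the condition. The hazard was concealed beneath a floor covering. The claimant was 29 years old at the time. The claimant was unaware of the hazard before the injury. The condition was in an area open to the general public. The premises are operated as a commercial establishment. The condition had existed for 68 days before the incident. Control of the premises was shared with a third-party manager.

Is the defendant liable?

Yes — liable.

(i) consent to enter — not met.
(ii) during posted hours — not met.
(iii) not open/obvious — satisfied.
So (a) is not satisfied (F AND F AND T).
(i) public area — holds.
(ii) no assumed risk — met.
(b) = T AND T = true.
(1): F OR T → true.
(a) entrant a minor — fails.
(b) no signage posted — not satisfied.
(i) proximate cause — satisfied.
(ii) complaint lodged — satisfied.
(A) no remedial action — met.
(B) exclusive control — fails.
(iii): T OR F → true.
(c): T AND T AND T → true.
So (2) is satisfied (F OR F OR T).
(3) condition ≥60 days old — satisfied.
Overall: T AND T AND T → true.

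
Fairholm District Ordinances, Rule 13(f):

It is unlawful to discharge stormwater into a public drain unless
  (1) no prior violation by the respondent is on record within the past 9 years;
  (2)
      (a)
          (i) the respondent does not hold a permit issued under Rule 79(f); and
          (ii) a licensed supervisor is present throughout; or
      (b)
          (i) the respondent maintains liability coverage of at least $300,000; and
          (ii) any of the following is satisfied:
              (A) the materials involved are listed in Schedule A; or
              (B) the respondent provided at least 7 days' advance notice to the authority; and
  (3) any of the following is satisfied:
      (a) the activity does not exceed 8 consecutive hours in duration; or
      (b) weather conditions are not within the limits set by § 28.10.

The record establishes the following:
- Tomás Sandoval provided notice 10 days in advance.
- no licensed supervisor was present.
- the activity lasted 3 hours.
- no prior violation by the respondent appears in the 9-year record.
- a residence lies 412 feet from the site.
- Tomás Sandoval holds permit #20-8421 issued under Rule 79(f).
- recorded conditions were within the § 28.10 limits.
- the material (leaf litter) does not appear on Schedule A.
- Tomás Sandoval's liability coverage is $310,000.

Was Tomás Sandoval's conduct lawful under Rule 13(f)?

(1) no prior violation — met.
(i) not (holds permit) — not met.
(ii) supervisor present — not satisfied.
(a) = F AND F = false.
(i) coverage ≥ $300,000 — holds.
(A) Schedule A material — fails.
(B) ≥7 days' notice — met.
(ii): F OR T → true.
So (b) is satisfied (T AND T).
So (2) is satisfied (F OR T).
(a) ≤ 8 hrs duration — satisfied.
(b) not (weather ok) — fails.
(3): T OR F → true.
So Overall is satisfied (T AND T AND T).

Yes — lawful.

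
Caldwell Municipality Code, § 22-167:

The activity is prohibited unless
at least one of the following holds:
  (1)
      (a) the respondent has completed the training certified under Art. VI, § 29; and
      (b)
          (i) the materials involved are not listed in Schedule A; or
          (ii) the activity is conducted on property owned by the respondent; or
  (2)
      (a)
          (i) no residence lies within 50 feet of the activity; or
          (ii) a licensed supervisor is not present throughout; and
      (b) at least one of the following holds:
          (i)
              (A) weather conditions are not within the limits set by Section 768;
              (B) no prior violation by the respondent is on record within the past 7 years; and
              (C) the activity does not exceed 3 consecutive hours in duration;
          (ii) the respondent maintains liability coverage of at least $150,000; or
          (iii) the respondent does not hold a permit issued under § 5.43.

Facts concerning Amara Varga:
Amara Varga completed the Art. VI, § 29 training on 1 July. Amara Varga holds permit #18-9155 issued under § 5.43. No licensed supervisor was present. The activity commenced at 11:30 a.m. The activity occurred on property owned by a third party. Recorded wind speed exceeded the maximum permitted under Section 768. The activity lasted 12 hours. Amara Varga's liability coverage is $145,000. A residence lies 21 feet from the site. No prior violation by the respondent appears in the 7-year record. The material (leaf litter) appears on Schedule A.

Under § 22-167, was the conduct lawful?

No — unlawful.

(a) training certified — holds.
(i) not (Schedule A material) — fails.
(ii) own property — not met.
(b): F OR F → false.
(1): T AND F → false.
(i) no residence in 50 ft — fails.
(ii) not (supervisor present) — met.
(a): F OR T → true.
(A) not (weather ok) — holds.
(B) no prior violation — met.
(C) ≤ 3 hrs duration — not met.
(i): T AND T AND F → false.
(ii) coverage ≥ $150,000 — fails.
(iii) not (holds permit) — fails.
(b): F OR F OR F → false.
(2): T AND F → false.
Overall = F OR F = false.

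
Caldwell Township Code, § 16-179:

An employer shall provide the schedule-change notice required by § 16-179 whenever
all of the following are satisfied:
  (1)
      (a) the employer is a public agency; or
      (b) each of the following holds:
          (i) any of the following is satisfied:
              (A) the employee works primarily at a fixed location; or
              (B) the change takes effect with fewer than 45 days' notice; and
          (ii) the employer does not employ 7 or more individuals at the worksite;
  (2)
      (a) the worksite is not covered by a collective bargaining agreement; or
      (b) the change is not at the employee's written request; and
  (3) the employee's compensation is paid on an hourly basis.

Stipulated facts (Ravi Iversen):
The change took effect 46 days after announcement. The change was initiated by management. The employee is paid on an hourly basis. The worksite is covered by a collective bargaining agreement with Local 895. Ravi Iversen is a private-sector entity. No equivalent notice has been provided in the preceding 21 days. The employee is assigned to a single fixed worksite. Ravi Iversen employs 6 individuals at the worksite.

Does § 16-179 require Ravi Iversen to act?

(a) public agency — fails.
(A) fixed location — holds.
(B) < 45 days' notice — not met.
(i): T OR F → true.
(ii) not (≥ 7 at site) — holds.
(b): T AND T → true.
So (1) is satisfied (F OR T).
(a) no CBA — not satisfied.
(b) not employee-requested — met.
(2): F OR T → true.
(3) hourly-paid — met.
Overall = T AND T AND T = true.

Yes — required.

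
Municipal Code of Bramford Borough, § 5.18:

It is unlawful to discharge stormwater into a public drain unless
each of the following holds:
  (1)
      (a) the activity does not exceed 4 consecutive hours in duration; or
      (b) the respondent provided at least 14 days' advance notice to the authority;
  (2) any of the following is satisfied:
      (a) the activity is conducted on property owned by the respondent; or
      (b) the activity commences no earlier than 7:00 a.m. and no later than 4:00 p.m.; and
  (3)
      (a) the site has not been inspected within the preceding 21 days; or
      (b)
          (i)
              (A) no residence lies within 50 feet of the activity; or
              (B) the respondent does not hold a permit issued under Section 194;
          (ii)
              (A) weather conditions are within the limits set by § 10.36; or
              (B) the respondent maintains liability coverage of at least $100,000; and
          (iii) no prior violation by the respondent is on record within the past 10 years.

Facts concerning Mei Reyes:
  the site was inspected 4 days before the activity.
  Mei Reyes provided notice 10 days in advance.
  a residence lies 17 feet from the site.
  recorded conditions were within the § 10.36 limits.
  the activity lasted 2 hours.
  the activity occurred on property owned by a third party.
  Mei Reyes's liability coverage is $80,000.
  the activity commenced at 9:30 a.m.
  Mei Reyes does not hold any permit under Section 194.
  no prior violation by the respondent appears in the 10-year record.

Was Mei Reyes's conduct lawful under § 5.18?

(a) ≤ 4 hrs duration — met.
(b) ≥14 days' notice — fails.
(1): T OR F → true.
(a) own property — not met.
(b) start within hours — satisfied.
So (2) is satisfied (F OR T).
(a) not (site inspected) — not met.
(A) no residence in 50 ft — not satisfied.
(B) not (holds permit) — holds.
(i): F OR T → true.
(A) weather ok — satisfied.
(B) coverage ≥ $100,000 — fails.
So (ii) is satisfied (T OR F).
(iii) no prior violation — met.
(b) = T AND T AND T = true.
(3): F OR T → true.
Overall = T AND T AND T = true.

Yes — lawful.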